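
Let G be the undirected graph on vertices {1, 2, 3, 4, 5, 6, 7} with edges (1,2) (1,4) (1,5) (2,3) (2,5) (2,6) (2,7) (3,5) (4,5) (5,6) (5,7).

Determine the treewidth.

A width-2 tree decomposition is:
Bags: B1 = {1, 2, 5}  B2 = {2, 5, 6}  B3 = {1, 4, 5}  B4 = {2, 5, 7}  B5 = {2, 3, 5}
Tree: B1–B2, B1–B3, B1–B4, B4–B5
Every bag has size at most 3, so the width is 3 − 1 = 2 and tw(G) ≤ 2. Conversely, {1, 2, 5} is a clique of size 3, and the vertices of any clique must share a bag in every tree decomposition; so some bag has ≥ 3 vertices and tw(G) ≥ 2. Hence tw(G) = 2 exactly.

2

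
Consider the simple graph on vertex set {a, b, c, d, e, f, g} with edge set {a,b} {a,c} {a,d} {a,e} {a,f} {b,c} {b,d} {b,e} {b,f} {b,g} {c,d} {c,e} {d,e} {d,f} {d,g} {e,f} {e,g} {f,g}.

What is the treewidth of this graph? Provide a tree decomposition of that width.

Each bag holds 5 vertices, so the decomposition has width 4, which upper-bounds the treewidth. On the other hand G contains the 5-clique {a, b, c, d, e}. A clique must lie in a single bag of any decomposition, so no decomposition can have width below 4. Combining the bounds, tw(G) = 4.

Treewidth 4.
One optimal decomposition is:
Bags: B1 = {a, b, d, e, f}  B2 = {a, b, c, d, e}  B3 = {b, d, e, f, g}
Tree: B1–B2, B1–B3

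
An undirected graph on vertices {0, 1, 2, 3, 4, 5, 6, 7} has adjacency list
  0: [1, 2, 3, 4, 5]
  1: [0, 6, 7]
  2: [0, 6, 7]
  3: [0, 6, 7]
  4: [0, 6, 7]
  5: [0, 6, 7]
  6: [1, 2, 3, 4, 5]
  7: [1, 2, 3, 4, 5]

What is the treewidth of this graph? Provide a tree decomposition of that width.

Treewidth 3.
Bags: B1 = {0, 5, 6, 7}  B2 = {0, 4, 6, 7}  B3 = {0, 1, 6, 7}  B4 = {0, 2, 6, 7}  B5 = {0, 3, 6, 7}
Tree: B1–B2, B2–B3, B3–B4, B4–B5

Each bag holds 4 vertices, so the decomposition has width 3, which upper-bounds the treewidth. For the lower bound: the 4 vertex sets {5,7}, {4,6}, {0}, {1} are disjoint, each induces a connected subgraph, and every pair is joined by at least one edge of G. Contracting each set to a single vertex therefore yields K_{4} as a minor, and since treewidth is minor-monotone, tw(G) ≥ tw(K_{4}) = 3. Combining the bounds, tw(G) = 3.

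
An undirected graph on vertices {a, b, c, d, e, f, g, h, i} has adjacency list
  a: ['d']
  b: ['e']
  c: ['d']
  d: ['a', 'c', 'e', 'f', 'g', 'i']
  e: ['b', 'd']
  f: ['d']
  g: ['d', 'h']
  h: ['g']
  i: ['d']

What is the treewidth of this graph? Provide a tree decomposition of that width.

Every bag has size at most 2, so the width is 2 − 1 = 1 and tw(G) ≤ 1. G has an edge, so its treewidth is at least 1. Hence tw(G) = 1 exactly.

Treewidth 1.
One optimal decomposition is:
Bags: B1 = {d, g}  B2 = {d, e}  B3 = {g, h}  B4 = {a, d}  B5 = {c, d}  B6 = {d, i}  B7 = {d, f}  B8 = {b, e}
Tree: B1–B2, B1–B3, B1–B4, B4–B5, B1–B6, B1–B7, B2–B8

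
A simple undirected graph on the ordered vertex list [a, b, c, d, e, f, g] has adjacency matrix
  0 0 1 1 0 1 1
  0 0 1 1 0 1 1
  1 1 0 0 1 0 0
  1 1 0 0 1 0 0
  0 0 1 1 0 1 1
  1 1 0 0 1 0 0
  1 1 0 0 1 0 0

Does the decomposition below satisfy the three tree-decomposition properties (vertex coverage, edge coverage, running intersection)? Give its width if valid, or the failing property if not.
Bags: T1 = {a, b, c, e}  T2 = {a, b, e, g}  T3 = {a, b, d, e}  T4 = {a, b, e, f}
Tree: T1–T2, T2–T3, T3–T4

Yes; width 3.

Checking the three conditions: (i) the bags cover all of {a, b, c, d, e, f, g}; (ii) for each edge, some bag contains both endpoints; (iii) the bags containing any fixed vertex form a subtree. All hold, so the decomposition is valid with width 4 − 1 = 3.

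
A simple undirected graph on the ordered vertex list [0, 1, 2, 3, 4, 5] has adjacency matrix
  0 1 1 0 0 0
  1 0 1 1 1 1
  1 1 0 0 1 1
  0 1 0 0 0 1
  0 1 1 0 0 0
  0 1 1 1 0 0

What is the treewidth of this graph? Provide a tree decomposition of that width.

Treewidth 2.
One optimal decomposition is:
Bags: B1 = {0, 1, 2}  B2 = {1, 2, 4}  B3 = {1, 2, 5}  B4 = {1, 3, 5}
Tree: B1–B2, B2–B3, B3–B4

Each bag holds 3 vertices, so the decomposition has width 2, which upper-bounds the treewidth. Conversely, {0, 1, 2} is a clique of size 3, and the vertices of any clique must share a bag in every tree decomposition; so some bag has ≥ 3 vertices and tw(G) ≥ 2. Combining the bounds, tw(G) = 2.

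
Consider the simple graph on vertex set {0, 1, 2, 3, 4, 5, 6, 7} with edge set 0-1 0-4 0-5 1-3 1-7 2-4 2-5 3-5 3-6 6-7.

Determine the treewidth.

A width-2 tree decomposition is:
Bags: B1 = {1, 6, 7}  B2 = {1, 3, 6}  B3 = {0, 1, 3}  B4 = {0, 3, 5}  B5 = {0, 4, 5}  B6 = {2, 4, 5}
Tree: B1–B2, B2–B3, B3–B4, B4–B5, B5–B6
Each bag holds 3 vertices, so the decomposition has width 2, which upper-bounds the treewidth. Since 7–6–3–1–7 is a cycle in G, G is not acyclic. Forests are exactly the graphs of treewidth ≤ 1, so tw(G) ≥ 2. Therefore the treewidth is 2.

2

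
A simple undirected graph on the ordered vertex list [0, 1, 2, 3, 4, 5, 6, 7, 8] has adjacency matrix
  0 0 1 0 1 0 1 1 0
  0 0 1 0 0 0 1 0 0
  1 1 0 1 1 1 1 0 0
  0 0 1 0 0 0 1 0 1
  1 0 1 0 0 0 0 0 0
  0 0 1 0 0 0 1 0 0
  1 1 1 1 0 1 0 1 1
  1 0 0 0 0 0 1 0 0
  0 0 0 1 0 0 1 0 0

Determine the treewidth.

2

A width-2 tree decomposition is:
Bags: B1 = {1, 2, 6}  B2 = {2, 3, 6}  B3 = {3, 6, 8}  B4 = {0, 2, 6}  B5 = {2, 5, 6}  B6 = {0, 2, 4}  B7 = {0, 6, 7}
Tree: B1–B2, B2–B3, B1–B4, B2–B5, B4–B6, B4–B7
Each bag holds 3 vertices, so the decomposition has width 2, which upper-bounds the treewidth. On the other hand G contains the 3-clique {0, 2, 4}. A clique must lie in a single bag of any decomposition, so no decomposition can have width below 2. Therefore the treewidth is 2.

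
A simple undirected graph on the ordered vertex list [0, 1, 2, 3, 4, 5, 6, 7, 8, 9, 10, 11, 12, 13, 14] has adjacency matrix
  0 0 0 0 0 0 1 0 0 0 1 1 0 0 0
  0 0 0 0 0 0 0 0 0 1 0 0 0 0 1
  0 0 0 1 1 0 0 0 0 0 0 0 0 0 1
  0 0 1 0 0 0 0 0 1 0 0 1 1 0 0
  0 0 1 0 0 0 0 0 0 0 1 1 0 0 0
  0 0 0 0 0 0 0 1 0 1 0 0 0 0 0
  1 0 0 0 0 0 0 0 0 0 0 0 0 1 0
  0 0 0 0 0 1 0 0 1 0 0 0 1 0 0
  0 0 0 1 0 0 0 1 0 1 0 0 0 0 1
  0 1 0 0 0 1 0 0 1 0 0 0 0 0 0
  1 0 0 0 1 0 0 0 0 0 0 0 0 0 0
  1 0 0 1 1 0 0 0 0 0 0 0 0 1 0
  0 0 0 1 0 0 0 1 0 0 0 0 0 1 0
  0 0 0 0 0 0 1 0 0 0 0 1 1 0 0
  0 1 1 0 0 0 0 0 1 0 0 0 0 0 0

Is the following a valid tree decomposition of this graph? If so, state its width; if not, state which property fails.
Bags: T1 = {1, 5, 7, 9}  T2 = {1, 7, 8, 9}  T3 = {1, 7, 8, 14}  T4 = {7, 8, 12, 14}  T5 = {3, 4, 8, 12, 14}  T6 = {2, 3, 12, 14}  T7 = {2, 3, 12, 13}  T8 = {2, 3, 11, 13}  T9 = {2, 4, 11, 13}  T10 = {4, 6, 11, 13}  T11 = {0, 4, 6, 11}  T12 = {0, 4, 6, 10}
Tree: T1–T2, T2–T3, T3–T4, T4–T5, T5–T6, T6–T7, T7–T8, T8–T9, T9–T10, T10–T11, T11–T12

A tree decomposition must satisfy three properties: every vertex lies in some bag; for every edge, both endpoints lie together in some bag; and for every vertex, the bags containing it form a connected subtree. Here bags containing vertex 4 are not connected in the tree, so the decomposition is invalid.

No — bags containing vertex 4 are not connected in the tree.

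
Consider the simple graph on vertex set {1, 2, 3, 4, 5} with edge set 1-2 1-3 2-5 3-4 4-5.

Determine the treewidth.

2

A width-2 tree decomposition is:
Bags: B1 = {3, 4, 5}  B2 = {1, 3, 5}  B3 = {1, 2, 5}
Tree: B1–B2, B2–B3
Each bag holds 3 vertices, so the decomposition has width 2, which upper-bounds the treewidth. Since 5–4–3–1–2–5 is a cycle in G, G is not acyclic. Forests are exactly the graphs of treewidth ≤ 1, so tw(G) ≥ 2. Combining the bounds, tw(G) = 2.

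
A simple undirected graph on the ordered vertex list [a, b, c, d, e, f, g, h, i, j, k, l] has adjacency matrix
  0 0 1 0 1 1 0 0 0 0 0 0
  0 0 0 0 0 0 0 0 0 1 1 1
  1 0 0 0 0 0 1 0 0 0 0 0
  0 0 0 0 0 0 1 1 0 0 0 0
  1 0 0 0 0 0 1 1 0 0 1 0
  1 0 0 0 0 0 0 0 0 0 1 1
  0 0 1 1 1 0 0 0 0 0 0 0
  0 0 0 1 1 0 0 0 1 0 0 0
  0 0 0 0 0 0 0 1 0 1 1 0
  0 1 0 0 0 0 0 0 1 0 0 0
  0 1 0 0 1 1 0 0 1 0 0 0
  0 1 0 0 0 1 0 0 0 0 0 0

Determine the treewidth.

3

A width-3 tree decomposition is:
Bags: B1 = {c, d, g, h}  B2 = {c, e, g, h}  B3 = {a, c, e, h}  B4 = {a, e, h, i}  B5 = {a, e, i, k}  B6 = {a, f, i, k}  B7 = {f, i, j, k}  B8 = {b, f, j, k}  B9 = {b, f, j, l}
Tree: B1–B2, B2–B3, B3–B4, B4–B5, B5–B6, B6–B7, B7–B8, B8–B9
The largest bag has 4 vertices, giving width 3; this decomposition certifies tw(G) ≤ 3. For the lower bound: the 4 vertex sets {c,d,g}, {h}, {e}, {a,f,i,k} are disjoint, each induces a connected subgraph, and every pair is joined by at least one edge of G. Contracting each set to a single vertex therefore yields K_{4} as a minor, and since treewidth is minor-monotone, tw(G) ≥ tw(K_{4}) = 3. Hence tw(G) = 3 exactly.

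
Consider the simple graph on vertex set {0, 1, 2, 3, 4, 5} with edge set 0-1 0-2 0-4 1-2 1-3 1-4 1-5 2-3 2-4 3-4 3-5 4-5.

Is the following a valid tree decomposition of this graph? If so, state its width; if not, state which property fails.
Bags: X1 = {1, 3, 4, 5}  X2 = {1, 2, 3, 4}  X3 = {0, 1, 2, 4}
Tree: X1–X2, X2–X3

Vertex coverage: the bags together contain {0, 1, 2, 3, 4, 5}, the full vertex set. Edge coverage: each edge of G has both endpoints in at least one bag. Running intersection: for every vertex, the bags containing it form a connected subtree. All three properties hold, so this is a valid tree decomposition of width max|bag| − 1 = 3, and hence tw(G) ≤ 3.

Yes; width 3.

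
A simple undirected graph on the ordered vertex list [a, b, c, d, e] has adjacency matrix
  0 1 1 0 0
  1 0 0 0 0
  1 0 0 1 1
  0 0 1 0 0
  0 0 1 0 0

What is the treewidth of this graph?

A width-1 tree decomposition is:
Bags: B1 = {c, e}  B2 = {a, c}  B3 = {c, d}  B4 = {a, b}
Tree: B1–B2, B1–B3, B2–B4
Each bag holds 2 vertices, so the decomposition has width 1, which upper-bounds the treewidth. G has an edge, so its treewidth is at least 1. Hence tw(G) = 1 exactly.

1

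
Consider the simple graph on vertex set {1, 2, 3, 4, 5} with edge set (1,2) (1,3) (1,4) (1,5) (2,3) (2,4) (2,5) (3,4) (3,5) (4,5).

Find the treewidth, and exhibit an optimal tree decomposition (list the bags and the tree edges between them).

Treewidth 4.
One optimal decomposition is:
Bags: B1 = {1, 2, 3, 4, 5}
Tree: (single bag)

A single bag containing all 5 vertices is trivially a valid decomposition of width 4. On the other hand G contains the 5-clique {1, 2, 3, 4, 5}. A clique must lie in a single bag of any decomposition, so no decomposition can have width below 4. The upper and lower bounds meet at 4, so that is the treewidth.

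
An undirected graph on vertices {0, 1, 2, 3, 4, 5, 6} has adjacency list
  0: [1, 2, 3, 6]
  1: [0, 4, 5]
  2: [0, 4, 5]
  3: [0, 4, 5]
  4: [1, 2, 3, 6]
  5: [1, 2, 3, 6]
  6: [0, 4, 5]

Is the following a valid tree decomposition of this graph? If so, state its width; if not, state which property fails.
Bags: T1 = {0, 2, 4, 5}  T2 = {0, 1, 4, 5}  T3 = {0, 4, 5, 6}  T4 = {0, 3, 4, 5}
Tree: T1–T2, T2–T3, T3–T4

Vertex coverage: the bags together contain {0, 1, 2, 3, 4, 5, 6}, the full vertex set. Edge coverage: each edge of G has both endpoints in at least one bag. Running intersection: for every vertex, the bags containing it form a connected subtree. All three properties hold, so this is a valid tree decomposition of width max|bag| − 1 = 3, and hence tw(G) ≤ 3.

Yes; width 3.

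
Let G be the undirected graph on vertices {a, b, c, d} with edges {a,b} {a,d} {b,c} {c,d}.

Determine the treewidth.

A width-2 tree decomposition is:
Bags: B1 = {a, b, d}  B2 = {b, c, d}
Tree: B1–B2
Each bag holds 3 vertices, so the decomposition has width 2, which upper-bounds the treewidth. The edges b–a–d–c–b form a cycle, so G is not a tree and its treewidth is at least 2. Therefore the treewidth is 2.

2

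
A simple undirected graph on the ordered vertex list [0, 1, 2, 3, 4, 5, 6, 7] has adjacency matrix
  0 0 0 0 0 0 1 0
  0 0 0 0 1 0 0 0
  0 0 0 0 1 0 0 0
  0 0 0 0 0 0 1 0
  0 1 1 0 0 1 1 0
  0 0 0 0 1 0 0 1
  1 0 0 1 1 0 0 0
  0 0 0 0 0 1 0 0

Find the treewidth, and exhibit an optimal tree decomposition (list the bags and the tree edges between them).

Every bag has size at most 2, so the width is 2 − 1 = 1 and tw(G) ≤ 1. Since G has at least one edge (e.g. 4–2), it is not an edgeless graph, so tw(G) ≥ 1. Therefore the treewidth is 1.

Treewidth 1.
One optimal decomposition is:
Bags: B1 = {2, 4}  B2 = {4, 5}  B3 = {4, 6}  B4 = {1, 4}  B5 = {5, 7}  B6 = {0, 6}  B7 = {3, 6}
Tree: B1–B2, B1–B3, B1–B4, B2–B5, B3–B6, B3–B7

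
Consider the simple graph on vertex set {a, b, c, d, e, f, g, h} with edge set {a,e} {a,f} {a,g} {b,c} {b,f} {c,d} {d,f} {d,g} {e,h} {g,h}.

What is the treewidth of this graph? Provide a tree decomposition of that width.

Every bag has size at most 3, so the width is 3 − 1 = 2 and tw(G) ≤ 2. Since h–e–a–g–h is a cycle in G, G is not acyclic. Forests are exactly the graphs of treewidth ≤ 1, so tw(G) ≥ 2. Hence tw(G) = 2 exactly.

Treewidth 2.
One optimal decomposition is:
Bags: B1 = {e, g, h}  B2 = {a, e, g}  B3 = {a, d, g}  B4 = {a, d, f}  B5 = {c, d, f}  B6 = {b, c, f}
Tree: B1–B2, B2–B3, B3–B4, B4–B5, B5–B6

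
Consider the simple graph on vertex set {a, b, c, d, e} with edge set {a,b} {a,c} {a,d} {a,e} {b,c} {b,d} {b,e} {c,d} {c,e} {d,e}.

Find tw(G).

A width-4 tree decomposition is:
Bags: B1 = {a, b, c, d, e}
Tree: (single bag)
With just one bag of size 5, the width is 5 − 1 = 4, so tw(G) ≤ 4. On the other hand G contains the 5-clique {a, b, c, d, e}. A clique must lie in a single bag of any decomposition, so no decomposition can have width below 4. The upper and lower bounds meet at 4, so that is the treewidth.

4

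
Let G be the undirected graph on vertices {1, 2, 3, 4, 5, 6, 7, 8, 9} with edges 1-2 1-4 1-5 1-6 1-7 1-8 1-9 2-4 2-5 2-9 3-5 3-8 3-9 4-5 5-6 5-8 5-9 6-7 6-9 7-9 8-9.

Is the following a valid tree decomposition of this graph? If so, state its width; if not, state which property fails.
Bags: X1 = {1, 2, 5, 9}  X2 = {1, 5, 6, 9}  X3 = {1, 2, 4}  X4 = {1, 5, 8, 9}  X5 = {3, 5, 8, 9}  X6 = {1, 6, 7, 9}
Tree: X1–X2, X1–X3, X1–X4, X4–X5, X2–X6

No — edge (5,4) lies in no bag.

A tree decomposition must satisfy three properties: every vertex lies in some bag; for every edge, both endpoints lie together in some bag; and for every vertex, the bags containing it form a connected subtree. Here edge (5,4) lies in no bag, so the decomposition is invalid.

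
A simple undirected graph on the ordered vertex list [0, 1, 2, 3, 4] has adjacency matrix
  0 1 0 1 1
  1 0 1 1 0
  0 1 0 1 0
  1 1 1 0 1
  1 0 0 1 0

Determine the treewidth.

2

A width-2 tree decomposition is:
Bags: B1 = {0, 1, 3}  B2 = {0, 3, 4}  B3 = {1, 2, 3}
Tree: B1–B2, B1–B3
Every bag has size at most 3, so the width is 3 − 1 = 2 and tw(G) ≤ 2. Conversely, {0, 1, 3} is a clique of size 3, and the vertices of any clique must share a bag in every tree decomposition; so some bag has ≥ 3 vertices and tw(G) ≥ 2. Hence tw(G) = 2 exactly.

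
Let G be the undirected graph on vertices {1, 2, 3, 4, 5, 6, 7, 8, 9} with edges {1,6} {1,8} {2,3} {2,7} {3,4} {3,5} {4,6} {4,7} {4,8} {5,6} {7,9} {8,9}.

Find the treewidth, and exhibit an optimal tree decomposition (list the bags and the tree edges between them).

Every bag has size at most 4, so the width is 4 − 1 = 3 and tw(G) ≤ 3. For the lower bound: the 4 vertex sets {1,5,6}, {8}, {4}, {2,3,7,9} are disjoint, each induces a connected subgraph, and every pair is joined by at least one edge of G. Contracting each set to a single vertex therefore yields K_{4} as a minor, and since treewidth is minor-monotone, tw(G) ≥ tw(K_{4}) = 3. The upper and lower bounds meet at 3, so that is the treewidth.

Treewidth 3.
One optimal decomposition is:
Bags: B1 = {1, 5, 6, 8}  B2 = {4, 5, 6, 8}  B3 = {3, 4, 5, 8}  B4 = {3, 4, 8, 9}  B5 = {3, 4, 7, 9}  B6 = {2, 3, 7, 9}
Tree: B1–B2, B2–B3, B3–B4, B4–B5, B5–B6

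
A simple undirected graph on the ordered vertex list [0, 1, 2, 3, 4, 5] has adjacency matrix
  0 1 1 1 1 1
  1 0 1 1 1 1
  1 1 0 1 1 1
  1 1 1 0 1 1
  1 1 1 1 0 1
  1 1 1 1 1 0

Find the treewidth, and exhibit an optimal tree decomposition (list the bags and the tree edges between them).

Treewidth 5.
One such decomposition:
Bags: B1 = {0, 1, 2, 3, 4, 5}
Tree: (single bag)

A single bag containing all 6 vertices is trivially a valid decomposition of width 5. On the other hand G contains the 6-clique {0, 1, 2, 3, 4, 5}. A clique must lie in a single bag of any decomposition, so no decomposition can have width below 5. The upper and lower bounds meet at 5, so that is the treewidth.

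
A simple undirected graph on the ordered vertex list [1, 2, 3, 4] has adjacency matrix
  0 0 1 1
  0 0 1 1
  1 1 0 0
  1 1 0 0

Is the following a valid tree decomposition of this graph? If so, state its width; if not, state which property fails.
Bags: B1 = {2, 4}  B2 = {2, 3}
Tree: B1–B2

A tree decomposition must satisfy three properties: every vertex lies in some bag; for every edge, both endpoints lie together in some bag; and for every vertex, the bags containing it form a connected subtree. Here vertex 1 appears in no bag, so the decomposition is invalid.

No — vertex 1 appears in no bag.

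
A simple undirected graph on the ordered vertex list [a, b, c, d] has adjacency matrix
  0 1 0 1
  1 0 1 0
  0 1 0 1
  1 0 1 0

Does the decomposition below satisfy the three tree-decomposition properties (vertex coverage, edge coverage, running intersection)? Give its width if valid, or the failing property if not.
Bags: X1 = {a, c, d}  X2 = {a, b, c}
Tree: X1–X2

Vertex coverage: the bags together contain {a, b, c, d}, the full vertex set. Edge coverage: each edge of G has both endpoints in at least one bag. Running intersection: for every vertex, the bags containing it form a connected subtree. All three properties hold, so this is a valid tree decomposition of width max|bag| − 1 = 2, and hence tw(G) ≤ 2.

Yes; width 2.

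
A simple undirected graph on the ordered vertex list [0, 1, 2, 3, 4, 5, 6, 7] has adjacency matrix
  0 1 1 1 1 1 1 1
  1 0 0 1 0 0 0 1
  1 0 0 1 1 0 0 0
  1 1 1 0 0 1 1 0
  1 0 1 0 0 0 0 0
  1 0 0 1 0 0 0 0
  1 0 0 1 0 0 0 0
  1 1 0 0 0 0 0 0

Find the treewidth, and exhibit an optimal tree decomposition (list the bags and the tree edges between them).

Each bag holds 3 vertices, so the decomposition has width 2, which upper-bounds the treewidth. On the other hand G contains the 3-clique {0, 1, 3}. A clique must lie in a single bag of any decomposition, so no decomposition can have width below 2. Therefore the treewidth is 2.

Treewidth 2.
One optimal decomposition is:
Bags: B1 = {0, 2, 3}  B2 = {0, 2, 4}  B3 = {0, 1, 3}  B4 = {0, 3, 6}  B5 = {0, 3, 5}  B6 = {0, 1, 7}
Tree: B1–B2, B1–B3, B3–B4, B4–B5, B3–B6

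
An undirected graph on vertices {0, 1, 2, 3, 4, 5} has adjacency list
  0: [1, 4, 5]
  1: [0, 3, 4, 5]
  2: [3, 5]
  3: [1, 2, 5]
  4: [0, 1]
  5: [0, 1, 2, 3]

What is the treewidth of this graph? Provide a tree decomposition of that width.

Treewidth 2.
One optimal decomposition is:
Bags: B1 = {0, 1, 5}  B2 = {1, 3, 5}  B3 = {2, 3, 5}  B4 = {0, 1, 4}
Tree: B1–B2, B2–B3, B1–B4

Every bag has size at most 3, so the width is 3 − 1 = 2 and tw(G) ≤ 2. For the lower bound, the 3 vertices {0, 1, 4} are pairwise adjacent, and any tree decomposition puts a clique entirely inside one bag — forcing width ≥ 2. Combining the bounds, tw(G) = 2.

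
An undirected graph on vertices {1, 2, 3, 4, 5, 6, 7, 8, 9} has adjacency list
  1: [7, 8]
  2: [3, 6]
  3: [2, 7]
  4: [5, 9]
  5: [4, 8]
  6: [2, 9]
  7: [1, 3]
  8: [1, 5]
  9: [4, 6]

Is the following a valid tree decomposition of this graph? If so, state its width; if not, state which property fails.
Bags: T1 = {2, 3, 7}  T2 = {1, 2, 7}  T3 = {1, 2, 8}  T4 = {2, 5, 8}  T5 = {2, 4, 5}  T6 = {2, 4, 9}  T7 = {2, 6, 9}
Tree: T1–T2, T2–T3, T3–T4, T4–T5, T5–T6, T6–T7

Yes; width 2.

Checking the three conditions: (i) the bags cover all of {1, 2, 3, 4, 5, 6, 7, 8, 9}; (ii) for each edge, some bag contains both endpoints; (iii) the bags containing any fixed vertex form a subtree. All hold, so the decomposition is valid with width 3 − 1 = 2.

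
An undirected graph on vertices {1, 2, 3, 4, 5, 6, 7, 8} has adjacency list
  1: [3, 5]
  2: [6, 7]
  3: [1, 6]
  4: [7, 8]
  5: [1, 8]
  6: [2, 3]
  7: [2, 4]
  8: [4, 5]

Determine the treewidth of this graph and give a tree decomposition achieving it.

The largest bag has 3 vertices, giving width 2; this decomposition certifies tw(G) ≤ 2. Since 8–5–1–3–6–2–7–4–8 is a cycle in G, G is not acyclic. Forests are exactly the graphs of treewidth ≤ 1, so tw(G) ≥ 2. Combining the bounds, tw(G) = 2.

Treewidth 2.
Bags: B1 = {1, 5, 8}  B2 = {1, 3, 8}  B3 = {3, 6, 8}  B4 = {2, 6, 8}  B5 = {2, 7, 8}  B6 = {4, 7, 8}
Tree: B1–B2, B2–B3, B3–B4, B4–B5, B5–B6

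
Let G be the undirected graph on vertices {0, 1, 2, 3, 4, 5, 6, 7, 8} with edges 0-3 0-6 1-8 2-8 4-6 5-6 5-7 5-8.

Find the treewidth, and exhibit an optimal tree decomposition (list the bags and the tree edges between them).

Every bag has size at most 2, so the width is 2 − 1 = 1 and tw(G) ≤ 1. Any graph with an edge has treewidth ≥ 1, and G has the edge 0–6. Therefore the treewidth is 1.

Treewidth 1.
Bags: B1 = {0, 6}  B2 = {4, 6}  B3 = {5, 6}  B4 = {5, 7}  B5 = {5, 8}  B6 = {2, 8}  B7 = {1, 8}  B8 = {0, 3}
Tree: B1–B2, B1–B3, B3–B4, B3–B5, B5–B6, B5–B7, B1–B8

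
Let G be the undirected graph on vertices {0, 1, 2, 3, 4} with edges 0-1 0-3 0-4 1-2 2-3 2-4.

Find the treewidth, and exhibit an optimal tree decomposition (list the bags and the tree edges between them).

The largest bag has 3 vertices, giving width 2; this decomposition certifies tw(G) ≤ 2. The edges 4–0–1–2–4 form a cycle, so G is not a tree and its treewidth is at least 2. Therefore the treewidth is 2.

Treewidth 2.
One such decomposition:
Bags: B1 = {0, 2, 4}  B2 = {0, 1, 2}  B3 = {0, 2, 3}
Tree: B1–B2, B2–B3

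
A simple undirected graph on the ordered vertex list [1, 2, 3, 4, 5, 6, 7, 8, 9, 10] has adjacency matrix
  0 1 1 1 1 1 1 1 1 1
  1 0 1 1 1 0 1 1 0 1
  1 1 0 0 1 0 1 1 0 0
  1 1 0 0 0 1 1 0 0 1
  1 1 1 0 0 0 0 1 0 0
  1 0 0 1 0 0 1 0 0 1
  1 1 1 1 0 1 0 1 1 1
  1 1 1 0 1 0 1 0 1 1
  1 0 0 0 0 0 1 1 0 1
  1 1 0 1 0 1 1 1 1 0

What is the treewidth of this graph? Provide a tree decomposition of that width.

Treewidth 4.
One such decomposition:
Bags: B1 = {1, 2, 7, 8, 10}  B2 = {1, 2, 3, 7, 8}  B3 = {1, 2, 4, 7, 10}  B4 = {1, 4, 6, 7, 10}  B5 = {1, 2, 3, 5, 8}  B6 = {1, 7, 8, 9, 10}
Tree: B1–B2, B1–B3, B3–B4, B2–B5, B1–B6

The largest bag has 5 vertices, giving width 4; this decomposition certifies tw(G) ≤ 4. Conversely, {1, 2, 3, 5, 8} is a clique of size 5, and the vertices of any clique must share a bag in every tree decomposition; so some bag has ≥ 5 vertices and tw(G) ≥ 4. Therefore the treewidth is 4.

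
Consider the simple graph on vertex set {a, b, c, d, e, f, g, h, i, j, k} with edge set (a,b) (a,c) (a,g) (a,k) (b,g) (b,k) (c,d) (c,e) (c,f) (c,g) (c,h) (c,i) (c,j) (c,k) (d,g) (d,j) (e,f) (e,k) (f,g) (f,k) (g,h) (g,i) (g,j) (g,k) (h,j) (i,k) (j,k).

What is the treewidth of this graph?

3

A width-3 tree decomposition is:
Bags: B1 = {c, g, j, k}  B2 = {c, g, h, j}  B3 = {a, c, g, k}  B4 = {c, f, g, k}  B5 = {c, g, i, k}  B6 = {c, d, g, j}  B7 = {a, b, g, k}  B8 = {c, e, f, k}
Tree: B1–B2, B1–B3, B1–B4, B1–B5, B2–B6, B3–B7, B4–B8
The largest bag has 4 vertices, giving width 3; this decomposition certifies tw(G) ≤ 3. On the other hand G contains the 4-clique {c, d, g, j}. A clique must lie in a single bag of any decomposition, so no decomposition can have width below 3. Hence tw(G) = 3 exactly.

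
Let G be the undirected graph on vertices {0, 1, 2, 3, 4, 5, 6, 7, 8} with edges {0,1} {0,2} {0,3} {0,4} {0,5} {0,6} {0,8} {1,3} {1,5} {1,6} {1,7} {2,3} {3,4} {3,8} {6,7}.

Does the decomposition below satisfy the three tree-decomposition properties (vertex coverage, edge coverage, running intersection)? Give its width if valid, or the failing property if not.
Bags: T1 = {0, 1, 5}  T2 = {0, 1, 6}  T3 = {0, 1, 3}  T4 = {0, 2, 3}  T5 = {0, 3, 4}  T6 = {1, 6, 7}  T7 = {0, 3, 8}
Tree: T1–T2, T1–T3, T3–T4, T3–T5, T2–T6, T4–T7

Yes; width 2.

Checking the three conditions: (i) the bags cover all of {0, 1, 2, 3, 4, 5, 6, 7, 8}; (ii) for each edge, some bag contains both endpoints; (iii) the bags containing any fixed vertex form a subtree. All hold, so the decomposition is valid with width 3 − 1 = 2.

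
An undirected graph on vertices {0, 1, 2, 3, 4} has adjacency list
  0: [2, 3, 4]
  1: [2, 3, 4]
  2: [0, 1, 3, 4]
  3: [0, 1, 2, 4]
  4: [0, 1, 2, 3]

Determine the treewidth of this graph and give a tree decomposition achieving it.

Every bag has size at most 4, so the width is 4 − 1 = 3 and tw(G) ≤ 3. For the lower bound, the 4 vertices {0, 2, 3, 4} are pairwise adjacent, and any tree decomposition puts a clique entirely inside one bag — forcing width ≥ 3. Therefore the treewidth is 3.

Treewidth 3.
One such decomposition:
Bags: B1 = {1, 2, 3, 4}  B2 = {0, 2, 3, 4}
Tree: B1–B2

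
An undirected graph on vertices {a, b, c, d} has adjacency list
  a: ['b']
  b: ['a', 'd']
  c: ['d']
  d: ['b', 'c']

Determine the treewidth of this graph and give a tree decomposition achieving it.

Treewidth 1.
One such decomposition:
Bags: B1 = {a, b}  B2 = {b, d}  B3 = {c, d}
Tree: B1–B2, B2–B3

Each bag holds 2 vertices, so the decomposition has width 1, which upper-bounds the treewidth. G has an edge, so its treewidth is at least 1. The upper and lower bounds meet at 1, so that is the treewidth.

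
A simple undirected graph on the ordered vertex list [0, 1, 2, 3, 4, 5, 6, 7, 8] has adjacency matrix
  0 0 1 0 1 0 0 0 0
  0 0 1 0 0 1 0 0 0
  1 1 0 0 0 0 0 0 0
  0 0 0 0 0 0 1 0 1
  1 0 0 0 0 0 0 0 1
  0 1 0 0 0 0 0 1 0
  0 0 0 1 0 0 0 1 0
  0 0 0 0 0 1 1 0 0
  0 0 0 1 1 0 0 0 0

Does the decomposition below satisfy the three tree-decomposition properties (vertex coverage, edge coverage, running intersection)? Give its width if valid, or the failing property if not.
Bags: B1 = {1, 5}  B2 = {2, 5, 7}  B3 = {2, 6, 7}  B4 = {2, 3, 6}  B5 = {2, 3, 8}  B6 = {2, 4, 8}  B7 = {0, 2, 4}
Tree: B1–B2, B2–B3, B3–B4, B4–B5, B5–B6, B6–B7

No — edge (2,1) lies in no bag.

A tree decomposition must satisfy three properties: every vertex lies in some bag; for every edge, both endpoints lie together in some bag; and for every vertex, the bags containing it form a connected subtree. Here edge (2,1) lies in no bag, so the decomposition is invalid.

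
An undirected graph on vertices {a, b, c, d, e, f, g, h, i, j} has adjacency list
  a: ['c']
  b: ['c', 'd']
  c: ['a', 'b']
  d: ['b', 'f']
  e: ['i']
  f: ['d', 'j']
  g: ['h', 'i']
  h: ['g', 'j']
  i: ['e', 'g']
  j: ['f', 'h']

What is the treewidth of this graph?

1

A width-1 tree decomposition is:
Bags: B1 = {a, c}  B2 = {b, c}  B3 = {b, d}  B4 = {d, f}  B5 = {f, j}  B6 = {h, j}  B7 = {g, h}  B8 = {g, i}  B9 = {e, i}
Tree: B1–B2, B2–B3, B3–B4, B4–B5, B5–B6, B6–B7, B7–B8, B8–B9
Each bag holds 2 vertices, so the decomposition has width 1, which upper-bounds the treewidth. Since G has at least one edge (e.g. a–c), it is not an edgeless graph, so tw(G) ≥ 1. The upper and lower bounds meet at 1, so that is the treewidth.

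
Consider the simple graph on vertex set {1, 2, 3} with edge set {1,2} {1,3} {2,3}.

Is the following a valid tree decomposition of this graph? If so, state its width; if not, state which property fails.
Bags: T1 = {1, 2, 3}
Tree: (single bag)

Every vertex of G appears in some bag (union = {1, 2, 3}); every edge is covered by a bag; and for each vertex v the set of bags containing v is connected in the bag tree. The decomposition is therefore valid. The largest bag has 3 vertices, so the width is 2.

Yes; width 2.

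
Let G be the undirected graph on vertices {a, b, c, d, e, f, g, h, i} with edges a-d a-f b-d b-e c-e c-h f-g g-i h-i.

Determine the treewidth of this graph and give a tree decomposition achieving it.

Treewidth 2.
One optimal decomposition is:
Bags: B1 = {a, f, g}  B2 = {a, g, i}  B3 = {a, h, i}  B4 = {a, c, h}  B5 = {a, c, e}  B6 = {a, b, e}  B7 = {a, b, d}
Tree: B1–B2, B2–B3, B3–B4, B4–B5, B5–B6, B6–B7

Each bag holds 3 vertices, so the decomposition has width 2, which upper-bounds the treewidth. The edges a–f–g–i–h–c–e–b–d–a form a cycle, so G is not a tree and its treewidth is at least 2. The upper and lower bounds meet at 2, so that is the treewidth.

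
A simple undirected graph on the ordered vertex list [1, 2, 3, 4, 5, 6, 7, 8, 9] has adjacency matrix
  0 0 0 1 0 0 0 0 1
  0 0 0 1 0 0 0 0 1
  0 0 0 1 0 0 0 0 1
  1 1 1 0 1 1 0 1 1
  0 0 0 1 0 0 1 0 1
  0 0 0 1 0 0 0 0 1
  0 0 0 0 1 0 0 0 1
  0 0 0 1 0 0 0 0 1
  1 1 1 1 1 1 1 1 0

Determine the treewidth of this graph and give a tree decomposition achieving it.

Each bag holds 3 vertices, so the decomposition has width 2, which upper-bounds the treewidth. On the other hand G contains the 3-clique {1, 4, 9}. A clique must lie in a single bag of any decomposition, so no decomposition can have width below 2. The upper and lower bounds meet at 2, so that is the treewidth.

Treewidth 2.
One such decomposition:
Bags: B1 = {4, 5, 9}  B2 = {4, 8, 9}  B3 = {3, 4, 9}  B4 = {5, 7, 9}  B5 = {4, 6, 9}  B6 = {1, 4, 9}  B7 = {2, 4, 9}
Tree: B1–B2, B2–B3, B1–B4, B3–B5, B2–B6, B2–B7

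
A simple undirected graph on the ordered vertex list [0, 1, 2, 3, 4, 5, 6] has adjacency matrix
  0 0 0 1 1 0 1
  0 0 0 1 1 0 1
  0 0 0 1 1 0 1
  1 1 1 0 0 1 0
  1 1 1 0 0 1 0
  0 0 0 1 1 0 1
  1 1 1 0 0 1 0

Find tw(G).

3

A width-3 tree decomposition is:
Bags: B1 = {1, 3, 4, 6}  B2 = {0, 3, 4, 6}  B3 = {3, 4, 5, 6}  B4 = {2, 3, 4, 6}
Tree: B1–B2, B2–B3, B3–B4
Every bag has size at most 4, so the width is 4 − 1 = 3 and tw(G) ≤ 3. For the lower bound: the 4 vertex sets {1,3}, {0,4}, {6}, {5} are disjoint, each induces a connected subgraph, and every pair is joined by at least one edge of G. Contracting each set to a single vertex therefore yields K_{4} as a minor, and since treewidth is minor-monotone, tw(G) ≥ tw(K_{4}) = 3. Combining the bounds, tw(G) = 3.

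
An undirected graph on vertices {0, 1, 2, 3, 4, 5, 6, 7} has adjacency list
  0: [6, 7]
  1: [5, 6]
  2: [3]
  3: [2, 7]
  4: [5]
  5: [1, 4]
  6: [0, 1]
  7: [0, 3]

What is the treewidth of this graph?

A width-1 tree decomposition is:
Bags: B1 = {2, 3}  B2 = {3, 7}  B3 = {0, 7}  B4 = {0, 6}  B5 = {1, 6}  B6 = {1, 5}  B7 = {4, 5}
Tree: B1–B2, B2–B3, B3–B4, B4–B5, B5–B6, B6–B7
Each bag holds 2 vertices, so the decomposition has width 1, which upper-bounds the treewidth. Since G has at least one edge (e.g. 2–3), it is not an edgeless graph, so tw(G) ≥ 1. Combining the bounds, tw(G) = 1.

1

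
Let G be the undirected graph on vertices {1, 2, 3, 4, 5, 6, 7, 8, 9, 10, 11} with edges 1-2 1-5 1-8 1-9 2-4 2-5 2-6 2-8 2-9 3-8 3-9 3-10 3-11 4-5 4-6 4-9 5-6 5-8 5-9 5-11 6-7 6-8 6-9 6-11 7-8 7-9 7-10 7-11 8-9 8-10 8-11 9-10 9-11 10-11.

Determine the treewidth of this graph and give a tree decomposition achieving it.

Treewidth 4.
One optimal decomposition is:
Bags: B1 = {5, 6, 8, 9, 11}  B2 = {2, 5, 6, 8, 9}  B3 = {1, 2, 5, 8, 9}  B4 = {2, 4, 5, 6, 9}  B5 = {6, 7, 8, 9, 11}  B6 = {7, 8, 9, 10, 11}  B7 = {3, 8, 9, 10, 11}
Tree: B1–B2, B2–B3, B2–B4, B1–B5, B5–B6, B6–B7

Every bag has size at most 5, so the width is 5 − 1 = 4 and tw(G) ≤ 4. For the lower bound, the 5 vertices {1, 2, 5, 8, 9} are pairwise adjacent, and any tree decomposition puts a clique entirely inside one bag — forcing width ≥ 4. Hence tw(G) = 4 exactly.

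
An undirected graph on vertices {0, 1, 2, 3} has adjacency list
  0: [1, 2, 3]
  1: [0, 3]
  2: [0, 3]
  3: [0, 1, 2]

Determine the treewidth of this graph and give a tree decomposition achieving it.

Every bag has size at most 3, so the width is 3 − 1 = 2 and tw(G) ≤ 2. For the lower bound, the 3 vertices {0, 1, 3} are pairwise adjacent, and any tree decomposition puts a clique entirely inside one bag — forcing width ≥ 2. Combining the bounds, tw(G) = 2.

Treewidth 2.
Bags: B1 = {0, 1, 3}  B2 = {0, 2, 3}
Tree: B1–B2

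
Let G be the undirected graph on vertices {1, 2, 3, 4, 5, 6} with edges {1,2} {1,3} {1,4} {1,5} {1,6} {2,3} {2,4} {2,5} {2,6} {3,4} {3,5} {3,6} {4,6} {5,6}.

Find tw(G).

A width-4 tree decomposition is:
Bags: B1 = {1, 2, 3, 4, 6}  B2 = {1, 2, 3, 5, 6}
Tree: B1–B2
The largest bag has 5 vertices, giving width 4; this decomposition certifies tw(G) ≤ 4. Conversely, {1, 2, 3, 4, 6} is a clique of size 5, and the vertices of any clique must share a bag in every tree decomposition; so some bag has ≥ 5 vertices and tw(G) ≥ 4. Therefore the treewidth is 4.

4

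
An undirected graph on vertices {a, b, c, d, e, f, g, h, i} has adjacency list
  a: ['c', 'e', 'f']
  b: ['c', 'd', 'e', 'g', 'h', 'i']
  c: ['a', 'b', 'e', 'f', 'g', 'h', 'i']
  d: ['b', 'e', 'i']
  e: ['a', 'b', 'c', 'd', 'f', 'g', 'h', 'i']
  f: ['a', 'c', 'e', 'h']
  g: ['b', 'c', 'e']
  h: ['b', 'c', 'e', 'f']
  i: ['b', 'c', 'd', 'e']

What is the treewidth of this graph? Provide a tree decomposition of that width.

Each bag holds 4 vertices, so the decomposition has width 3, which upper-bounds the treewidth. On the other hand G contains the 4-clique {b, d, e, i}. A clique must lie in a single bag of any decomposition, so no decomposition can have width below 3. Hence tw(G) = 3 exactly.

Treewidth 3.
One optimal decomposition is:
Bags: B1 = {b, c, e, h}  B2 = {c, e, f, h}  B3 = {b, c, e, i}  B4 = {b, d, e, i}  B5 = {b, c, e, g}  B6 = {a, c, e, f}
Tree: B1–B2, B1–B3, B3–B4, B3–B5, B2–B6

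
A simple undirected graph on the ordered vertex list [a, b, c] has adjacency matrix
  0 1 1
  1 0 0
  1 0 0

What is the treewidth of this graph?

1

A width-1 tree decomposition is:
Bags: B1 = {a, c}  B2 = {a, b}
Tree: B1–B2
Every bag has size at most 2, so the width is 2 − 1 = 1 and tw(G) ≤ 1. G has an edge, so its treewidth is at least 1. Hence tw(G) = 1 exactly.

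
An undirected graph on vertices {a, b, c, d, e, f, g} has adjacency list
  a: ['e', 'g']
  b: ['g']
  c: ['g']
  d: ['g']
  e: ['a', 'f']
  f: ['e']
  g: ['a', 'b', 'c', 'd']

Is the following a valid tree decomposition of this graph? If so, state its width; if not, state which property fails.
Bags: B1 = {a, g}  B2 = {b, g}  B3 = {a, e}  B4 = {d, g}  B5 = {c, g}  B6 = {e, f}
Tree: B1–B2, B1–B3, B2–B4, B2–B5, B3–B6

Checking the three conditions: (i) the bags cover all of {a, b, c, d, e, f, g}; (ii) for each edge, some bag contains both endpoints; (iii) the bags containing any fixed vertex form a subtree. All hold, so the decomposition is valid with width 2 − 1 = 1.

Yes; width 1.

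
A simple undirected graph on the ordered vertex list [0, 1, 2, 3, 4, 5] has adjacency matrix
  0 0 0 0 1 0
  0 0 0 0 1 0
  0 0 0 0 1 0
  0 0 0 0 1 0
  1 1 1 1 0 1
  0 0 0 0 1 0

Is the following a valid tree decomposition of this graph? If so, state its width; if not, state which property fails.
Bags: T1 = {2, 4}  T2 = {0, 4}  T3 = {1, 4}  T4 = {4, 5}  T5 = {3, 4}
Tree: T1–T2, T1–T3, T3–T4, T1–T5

Yes; width 1.

Checking the three conditions: (i) the bags cover all of {0, 1, 2, 3, 4, 5}; (ii) for each edge, some bag contains both endpoints; (iii) the bags containing any fixed vertex form a subtree. All hold, so the decomposition is valid with width 2 − 1 = 1.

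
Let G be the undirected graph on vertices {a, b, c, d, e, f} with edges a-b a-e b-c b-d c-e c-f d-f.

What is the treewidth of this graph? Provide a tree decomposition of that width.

The largest bag has 3 vertices, giving width 2; this decomposition certifies tw(G) ≤ 2. The edges d–f–c–b–d form a cycle, so G is not a tree and its treewidth is at least 2. Combining the bounds, tw(G) = 2.

Treewidth 2.
One optimal decomposition is:
Bags: B1 = {b, d, f}  B2 = {b, c, f}  B3 = {a, b, c}  B4 = {a, c, e}
Tree: B1–B2, B2–B3, B3–B4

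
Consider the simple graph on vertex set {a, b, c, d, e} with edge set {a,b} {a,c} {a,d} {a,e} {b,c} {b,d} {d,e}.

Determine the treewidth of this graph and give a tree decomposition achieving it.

Treewidth 2.
One such decomposition:
Bags: B1 = {a, b, d}  B2 = {a, b, c}  B3 = {a, d, e}
Tree: B1–B2, B1–B3

Every bag has size at most 3, so the width is 3 − 1 = 2 and tw(G) ≤ 2. Conversely, {a, d, e} is a clique of size 3, and the vertices of any clique must share a bag in every tree decomposition; so some bag has ≥ 3 vertices and tw(G) ≥ 2. Combining the bounds, tw(G) = 2.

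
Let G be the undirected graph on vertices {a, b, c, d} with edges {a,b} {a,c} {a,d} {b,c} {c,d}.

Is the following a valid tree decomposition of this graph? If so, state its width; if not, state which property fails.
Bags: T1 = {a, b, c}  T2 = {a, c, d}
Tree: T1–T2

Yes; width 2.

Every vertex of G appears in some bag (union = {a, b, c, d}); every edge is covered by a bag; and for each vertex v the set of bags containing v is connected in the bag tree. The decomposition is therefore valid. The largest bag has 3 vertices, so the width is 2.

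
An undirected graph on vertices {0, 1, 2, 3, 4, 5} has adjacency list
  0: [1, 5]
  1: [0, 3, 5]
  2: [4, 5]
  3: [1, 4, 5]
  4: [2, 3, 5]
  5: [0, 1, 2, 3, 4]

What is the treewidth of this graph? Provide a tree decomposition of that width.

Every bag has size at most 3, so the width is 3 − 1 = 2 and tw(G) ≤ 2. Conversely, {0, 1, 5} is a clique of size 3, and the vertices of any clique must share a bag in every tree decomposition; so some bag has ≥ 3 vertices and tw(G) ≥ 2. The upper and lower bounds meet at 2, so that is the treewidth.

Treewidth 2.
Bags: B1 = {2, 4, 5}  B2 = {3, 4, 5}  B3 = {1, 3, 5}  B4 = {0, 1, 5}
Tree: B1–B2, B2–B3, B3–B4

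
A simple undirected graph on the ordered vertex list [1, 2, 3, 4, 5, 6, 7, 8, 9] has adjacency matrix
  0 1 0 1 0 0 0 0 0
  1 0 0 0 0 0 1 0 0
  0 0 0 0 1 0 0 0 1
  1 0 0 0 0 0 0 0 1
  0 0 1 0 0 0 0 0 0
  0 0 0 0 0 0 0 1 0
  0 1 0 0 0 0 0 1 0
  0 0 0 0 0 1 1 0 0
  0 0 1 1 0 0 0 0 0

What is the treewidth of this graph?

A width-1 tree decomposition is:
Bags: B1 = {6, 8}  B2 = {7, 8}  B3 = {2, 7}  B4 = {1, 2}  B5 = {1, 4}  B6 = {4, 9}  B7 = {3, 9}  B8 = {3, 5}
Tree: B1–B2, B2–B3, B3–B4, B4–B5, B5–B6, B6–B7, B7–B8
The largest bag has 2 vertices, giving width 1; this decomposition certifies tw(G) ≤ 1. Since G has at least one edge (e.g. 6–8), it is not an edgeless graph, so tw(G) ≥ 1. Therefore the treewidth is 1.

1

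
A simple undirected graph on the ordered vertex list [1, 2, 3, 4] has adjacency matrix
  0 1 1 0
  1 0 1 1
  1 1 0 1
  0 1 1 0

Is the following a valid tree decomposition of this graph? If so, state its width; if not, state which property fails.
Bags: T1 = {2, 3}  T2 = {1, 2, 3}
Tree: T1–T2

No — vertex 4 appears in no bag.

A tree decomposition must satisfy three properties: every vertex lies in some bag; for every edge, both endpoints lie together in some bag; and for every vertex, the bags containing it form a connected subtree. Here vertex 4 appears in no bag, so the decomposition is invalid.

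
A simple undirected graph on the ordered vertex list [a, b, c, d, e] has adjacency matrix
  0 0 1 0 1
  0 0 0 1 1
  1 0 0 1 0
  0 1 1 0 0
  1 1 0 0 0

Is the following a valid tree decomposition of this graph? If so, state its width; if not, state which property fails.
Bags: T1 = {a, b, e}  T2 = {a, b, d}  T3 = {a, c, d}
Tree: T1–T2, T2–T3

Every vertex of G appears in some bag (union = {a, b, c, d, e}); every edge is covered by a bag; and for each vertex v the set of bags containing v is connected in the bag tree. The decomposition is therefore valid. The largest bag has 3 vertices, so the width is 2.

Yes; width 2.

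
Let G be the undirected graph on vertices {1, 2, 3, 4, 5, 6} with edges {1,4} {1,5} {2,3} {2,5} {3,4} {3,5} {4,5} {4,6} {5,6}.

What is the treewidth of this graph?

A width-2 tree decomposition is:
Bags: B1 = {2, 3, 5}  B2 = {3, 4, 5}  B3 = {1, 4, 5}  B4 = {4, 5, 6}
Tree: B1–B2, B2–B3, B2–B4
Each bag holds 3 vertices, so the decomposition has width 2, which upper-bounds the treewidth. Conversely, {2, 3, 5} is a clique of size 3, and the vertices of any clique must share a bag in every tree decomposition; so some bag has ≥ 3 vertices and tw(G) ≥ 2. The upper and lower bounds meet at 2, so that is the treewidth.

2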